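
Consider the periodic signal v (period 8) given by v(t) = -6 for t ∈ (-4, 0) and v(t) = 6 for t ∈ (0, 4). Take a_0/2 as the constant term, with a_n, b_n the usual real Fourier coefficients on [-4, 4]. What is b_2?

0

b_2 = 1/4 ∫_{-4}^{4} v(t) sin(pi*t/2) dt.
v is odd and sin(pi*t/2) is odd, so the integrand is even and b_2 = 1/2 ∫_0^{4} v(t) sin(pi*t/2) dt.
Directly, an antiderivative of (6) sin(pi*t/2) is -12*cos(pi*t/2)/pi; evaluating from 0 to 4: ∫_{0}^{4} (6) sin(pi*t/2) dt = (-12/pi) - (-12/pi) = 0.
Hence b_2 = (1/2)·(0) = 0.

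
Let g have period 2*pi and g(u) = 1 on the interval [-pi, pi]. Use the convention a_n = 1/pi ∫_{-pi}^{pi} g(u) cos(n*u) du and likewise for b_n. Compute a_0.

a_0 = 1/pi ∫_{-pi}^{pi} g(u) du = 1/pi · (2*pi) = 2.

2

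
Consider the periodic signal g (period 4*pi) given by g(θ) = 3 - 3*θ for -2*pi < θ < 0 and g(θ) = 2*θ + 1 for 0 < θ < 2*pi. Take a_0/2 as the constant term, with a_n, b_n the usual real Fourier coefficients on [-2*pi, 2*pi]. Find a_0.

4 + 5*pi

a_0 = (1/(2*pi)) ∫_{-2*pi}^{2*pi} g(θ) dθ = (1/(2*pi)) · (2*pi*(4 + 5*pi)) = 4 + 5*pi.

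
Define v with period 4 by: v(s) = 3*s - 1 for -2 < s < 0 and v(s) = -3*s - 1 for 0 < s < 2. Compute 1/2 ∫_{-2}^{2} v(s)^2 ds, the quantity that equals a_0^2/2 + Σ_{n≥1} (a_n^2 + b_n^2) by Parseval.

1/2 ∫_{-2}^{2} v(s)^2 ds = 1/2 · (76) = 38.

38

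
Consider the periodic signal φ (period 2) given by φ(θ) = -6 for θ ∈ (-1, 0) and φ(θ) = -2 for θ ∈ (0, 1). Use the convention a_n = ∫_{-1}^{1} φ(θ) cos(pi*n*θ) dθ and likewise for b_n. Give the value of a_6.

a_6 = ∫_{-1}^{1} φ(θ) cos(6*pi*θ) dθ.
Split the integral at the breakpoints.
Directly, an antiderivative of (-6) cos(6*pi*θ) is -sin(6*pi*θ)/pi; evaluating from -1 to 0: ∫_{-1}^{0} (-6) cos(6*pi*θ) dθ = (0) - (0) = 0.
Directly, an antiderivative of (-2) cos(6*pi*θ) is -sin(6*pi*θ)/(3*pi); evaluating from 0 to 1: ∫_{0}^{1} (-2) cos(6*pi*θ) dθ = (0) - (0) = 0.
Summing the pieces gives a_6 = 0.

0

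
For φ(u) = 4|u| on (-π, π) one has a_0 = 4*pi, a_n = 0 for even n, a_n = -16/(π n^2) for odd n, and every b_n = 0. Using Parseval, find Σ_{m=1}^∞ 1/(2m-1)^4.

pi**4/96

Parseval: a_0^2/2 + Σ a_n^2 = (1/π) ∫_{-π}^{π} φ(u)^2 du = 32*pi**2/3.
Subtract a_0^2/2 = 8*pi**2: Σ a_n^2 = 8*pi**2/3.
Only odd n contribute, with a_n^2 = 256/(π^2 n^4), so Σ_{m≥1} 1/(2m-1)^4 = π^2·(8*pi**2/3)/256 = pi**4/96.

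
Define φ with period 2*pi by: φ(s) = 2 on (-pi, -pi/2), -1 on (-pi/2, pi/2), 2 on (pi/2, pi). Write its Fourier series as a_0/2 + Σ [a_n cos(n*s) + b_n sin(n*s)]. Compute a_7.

6/(7*pi)

a_7 = 1/pi ∫_{-pi}^{pi} φ(s) cos(7*s) ds.
φ is even and cos(7*s) is even, so the integrand is even and a_7 = 2/pi ∫_0^{pi} φ(s) cos(7*s) ds.
Split the integral at the breakpoints.
Directly, an antiderivative of (-1) cos(7*s) is -sin(7*s)/7; evaluating from 0 to pi/2: ∫_{0}^{pi/2} (-1) cos(7*s) ds = (1/7) - (0) = 1/7.
Directly, an antiderivative of (2) cos(7*s) is 2*sin(7*s)/7; evaluating from pi/2 to pi: ∫_{pi/2}^{pi} (2) cos(7*s) ds = (0) - (-2/7) = 2/7.
Summing the pieces and multiplying by (2/pi) gives a_7 = 6/(7*pi).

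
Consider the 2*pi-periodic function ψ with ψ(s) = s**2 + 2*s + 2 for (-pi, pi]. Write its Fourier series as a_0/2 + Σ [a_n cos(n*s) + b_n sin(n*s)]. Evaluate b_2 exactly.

-2

b_2 = 1/pi ∫_{-pi}^{pi} ψ(s) sin(2*s) ds.
Integrating by parts twice (tabular method), an antiderivative of (s**2 + 2*s + 2) sin(2*s) is -s**2*cos(2*s)/2 + s*sin(2*s)/2 - s*cos(2*s) + sin(2*s)/2 - 3*cos(2*s)/4; evaluating from -pi to pi: ∫_{-pi}^{pi} (s**2 + 2*s + 2) sin(2*s) ds = (-pi**2/2 - pi - 3/4) - (-pi**2/2 - 3/4 + pi) = -2*pi.
Hence b_2 = (1/pi)·(-2*pi) = -2.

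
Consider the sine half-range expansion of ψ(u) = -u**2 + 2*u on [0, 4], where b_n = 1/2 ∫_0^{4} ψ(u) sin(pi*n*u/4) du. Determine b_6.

8/(3*pi)

b_6 = 1/2 ∫_0^{4} (-u**2 + 2*u) sin(3*pi*u/2) du.
Integrating by parts twice (tabular method), an antiderivative of (-u**2 + 2*u) sin(3*pi*u/2) is 2*u**2*cos(3*pi*u/2)/(3*pi) - 8*u*sin(3*pi*u/2)/(9*pi**2) - 4*u*cos(3*pi*u/2)/(3*pi) + 8*sin(3*pi*u/2)/(9*pi**2) - 16*cos(3*pi*u/2)/(27*pi**3); evaluating from 0 to 4: ∫_{0}^{4} (-u**2 + 2*u) sin(3*pi*u/2) du = (16*(-1 + 9*pi**2)/(27*pi**3)) - (-16/(27*pi**3)) = 16/(3*pi).
Hence b_6 = (1/2)·(16/(3*pi)) = 8/(3*pi).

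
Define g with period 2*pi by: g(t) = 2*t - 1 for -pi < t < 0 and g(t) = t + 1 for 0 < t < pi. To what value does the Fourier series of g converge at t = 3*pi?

t = 3*pi differs from t = -pi by 2 full period(s), and the series is 2*pi-periodic.
At t = -pi the one-sided limits are g(-pi^-) = 1 + pi and g(-pi^+) = -2*pi - 1.
By Dirichlet's theorem the series converges to their average, [(1 + pi) + (-2*pi - 1)]/2 = -pi/2.

-pi/2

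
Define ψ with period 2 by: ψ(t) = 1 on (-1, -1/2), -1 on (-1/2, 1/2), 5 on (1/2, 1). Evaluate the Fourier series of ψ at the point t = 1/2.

2

At t = 1/2 the one-sided limits are ψ(1/2^-) = -1 and ψ(1/2^+) = 5.
By Dirichlet's theorem the series converges to their average, [(-1) + (5)]/2 = 2.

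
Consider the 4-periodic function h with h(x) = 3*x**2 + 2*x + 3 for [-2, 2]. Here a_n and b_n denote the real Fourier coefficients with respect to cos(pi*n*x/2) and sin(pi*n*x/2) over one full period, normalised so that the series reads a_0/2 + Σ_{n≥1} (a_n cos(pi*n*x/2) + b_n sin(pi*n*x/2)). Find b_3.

8/(3*pi)

b_3 = 1/2 ∫_{-2}^{2} h(x) sin(3*pi*x/2) dx.
Integrating by parts twice (tabular method), an antiderivative of (3*x**2 + 2*x + 3) sin(3*pi*x/2) is -2*x**2*cos(3*pi*x/2)/pi + 8*x*sin(3*pi*x/2)/(3*pi**2) - 4*x*cos(3*pi*x/2)/(3*pi) + 8*sin(3*pi*x/2)/(9*pi**2) - 2*cos(3*pi*x/2)/pi + 16*cos(3*pi*x/2)/(9*pi**3); evaluating from -2 to 2: ∫_{-2}^{2} (3*x**2 + 2*x + 3) sin(3*pi*x/2) dx = (2*(-8 + 57*pi**2)/(9*pi**3)) - (2*(-8 + 33*pi**2)/(9*pi**3)) = 16/(3*pi).
Hence b_3 = (1/2)·(16/(3*pi)) = 8/(3*pi).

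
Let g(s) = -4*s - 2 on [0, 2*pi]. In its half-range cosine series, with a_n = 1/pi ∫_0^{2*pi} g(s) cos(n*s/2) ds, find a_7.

a_7 = 1/pi ∫_0^{2*pi} (-4*s - 2) cos(7*s/2) ds.
Integrating by parts (boundary term plus one more integral), an antiderivative of (-4*s - 2) cos(7*s/2) is -8*s*sin(7*s/2)/7 - 4*sin(7*s/2)/7 - 16*cos(7*s/2)/49; evaluating from 0 to 2*pi: ∫_{0}^{2*pi} (-4*s - 2) cos(7*s/2) ds = (16/49) - (-16/49) = 32/49.
Hence a_7 = (1/pi)·(32/49) = 32/(49*pi).

32/(49*pi)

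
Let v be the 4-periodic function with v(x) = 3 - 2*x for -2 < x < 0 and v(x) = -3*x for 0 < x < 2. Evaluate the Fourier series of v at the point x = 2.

At x = 2 the one-sided limits are v(2^-) = -6 and v(2^+) = 7.
By Dirichlet's theorem the series converges to their average, [(-6) + (7)]/2 = 1/2.

1/2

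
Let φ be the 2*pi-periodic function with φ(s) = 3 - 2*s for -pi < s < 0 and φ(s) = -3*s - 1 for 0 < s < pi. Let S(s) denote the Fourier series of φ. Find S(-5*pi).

1 - pi/2

s = -5*pi differs from s = -pi by -2 full period(s), and the series is 2*pi-periodic.
At s = -pi the one-sided limits are φ(-pi^-) = -3*pi - 1 and φ(-pi^+) = 3 + 2*pi.
By Dirichlet's theorem the series converges to their average, [(-3*pi - 1) + (3 + 2*pi)]/2 = 1 - pi/2.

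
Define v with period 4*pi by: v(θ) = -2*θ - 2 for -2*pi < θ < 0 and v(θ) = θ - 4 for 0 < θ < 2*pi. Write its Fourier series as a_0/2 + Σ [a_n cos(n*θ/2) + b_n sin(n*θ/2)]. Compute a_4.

0

a_4 = (1/(2*pi)) ∫_{-2*pi}^{2*pi} v(θ) cos(2*θ) dθ.
Split the integral at the breakpoints.
Integrating by parts (boundary term plus one more integral), an antiderivative of (-2*θ - 2) cos(2*θ) is -θ*sin(2*θ) - sin(2*θ) - cos(2*θ)/2; evaluating from -2*pi to 0: ∫_{-2*pi}^{0} (-2*θ - 2) cos(2*θ) dθ = (-1/2) - (-1/2) = 0.
Integrating by parts (boundary term plus one more integral), an antiderivative of (θ - 4) cos(2*θ) is θ*sin(2*θ)/2 - 2*sin(2*θ) + cos(2*θ)/4; evaluating from 0 to 2*pi: ∫_{0}^{2*pi} (θ - 4) cos(2*θ) dθ = (1/4) - (1/4) = 0.
Summing the pieces and multiplying by (1/(2*pi)) gives a_4 = 0.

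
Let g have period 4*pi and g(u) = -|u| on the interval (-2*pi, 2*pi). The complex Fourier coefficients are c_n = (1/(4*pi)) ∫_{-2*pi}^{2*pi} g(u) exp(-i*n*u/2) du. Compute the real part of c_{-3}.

4/(9*pi)

Since g is real-valued, Re(c_{-3}) = (1/(4*pi)) ∫_{-2*pi}^{2*pi} g(u) cos(-3*u/2) du = a_{3}/2.
g is even and cos(-3*u/2) is even, so the integrand is even: ∫_{-2*pi}^{2*pi} g(u) cos(-3*u/2) du = 2∫_0^{2*pi} g(u) cos(-3*u/2) du.
Integrating by parts (boundary term plus one more integral), an antiderivative of (-u) cos(-3*u/2) is -2*u*sin(3*u/2)/3 - 4*cos(3*u/2)/9; evaluating from 0 to 2*pi: ∫_{0}^{2*pi} (-u) cos(-3*u/2) du = (4/9) - (-4/9) = 8/9.
So ∫_{-2*pi}^{2*pi} g(u) cos(-3*u/2) du = 16/9.
Hence Re(c_{-3}) = (1/(4*pi))·(16/9) = 4/(9*pi).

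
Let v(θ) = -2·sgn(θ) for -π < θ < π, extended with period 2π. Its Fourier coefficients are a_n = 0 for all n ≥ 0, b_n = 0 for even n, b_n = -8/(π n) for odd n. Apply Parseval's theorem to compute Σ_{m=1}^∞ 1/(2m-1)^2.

Parseval: Σ b_n^2 = (1/π) ∫_{-π}^{π} v(θ)^2 dθ = 8.
Only odd n contribute, with b_n^2 = 64/(π^2 n^2), so Σ_{m≥1} 1/(2m-1)^2 = π^2·(8)/64 = pi**2/8.

pi**2/8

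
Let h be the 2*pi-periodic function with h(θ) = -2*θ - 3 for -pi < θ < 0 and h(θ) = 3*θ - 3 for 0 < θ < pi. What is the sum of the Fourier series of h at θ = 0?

h is continuous at θ = 0 with value -3, so the series converges to -3 there.

-3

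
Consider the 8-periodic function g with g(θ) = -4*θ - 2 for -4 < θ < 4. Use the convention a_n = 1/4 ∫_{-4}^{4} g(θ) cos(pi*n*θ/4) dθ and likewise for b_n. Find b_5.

b_5 = 1/4 ∫_{-4}^{4} g(θ) sin(5*pi*θ/4) dθ.
Integrating by parts (boundary term plus one more integral), an antiderivative of (-4*θ - 2) sin(5*pi*θ/4) is 16*θ*cos(5*pi*θ/4)/(5*pi) - 64*sin(5*pi*θ/4)/(25*pi**2) + 8*cos(5*pi*θ/4)/(5*pi); evaluating from -4 to 4: ∫_{-4}^{4} (-4*θ - 2) sin(5*pi*θ/4) dθ = (-72/(5*pi)) - (56/(5*pi)) = -128/(5*pi).
Hence b_5 = (1/4)·(-128/(5*pi)) = -32/(5*pi).

-32/(5*pi)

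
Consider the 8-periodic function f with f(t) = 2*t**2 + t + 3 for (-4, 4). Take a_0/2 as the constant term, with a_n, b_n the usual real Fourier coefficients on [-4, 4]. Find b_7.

b_7 = 1/4 ∫_{-4}^{4} f(t) sin(7*pi*t/4) dt.
Integrating by parts twice (tabular method), an antiderivative of (2*t**2 + t + 3) sin(7*pi*t/4) is -8*t**2*cos(7*pi*t/4)/(7*pi) + 64*t*sin(7*pi*t/4)/(49*pi**2) - 4*t*cos(7*pi*t/4)/(7*pi) + 16*sin(7*pi*t/4)/(49*pi**2) - 12*cos(7*pi*t/4)/(7*pi) + 256*cos(7*pi*t/4)/(343*pi**3); evaluating from -4 to 4: ∫_{-4}^{4} (2*t**2 + t + 3) sin(7*pi*t/4) dt = (4*(-64 + 1911*pi**2)/(343*pi**3)) - (4*(-64 + 1519*pi**2)/(343*pi**3)) = 32/(7*pi).
Hence b_7 = (1/4)·(32/(7*pi)) = 8/(7*pi).

8/(7*pi)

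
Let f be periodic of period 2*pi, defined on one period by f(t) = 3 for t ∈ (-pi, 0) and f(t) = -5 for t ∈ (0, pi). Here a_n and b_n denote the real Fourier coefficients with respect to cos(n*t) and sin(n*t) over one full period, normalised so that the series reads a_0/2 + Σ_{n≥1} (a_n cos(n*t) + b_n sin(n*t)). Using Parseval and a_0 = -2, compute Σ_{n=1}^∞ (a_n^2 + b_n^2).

Parseval: a_0^2/2 + Σ_{n≥1} (a_n^2+b_n^2) = 1/pi ∫_{-pi}^{pi} f(t)^2 dt = 34.
Subtract a_0^2/2 = 2: Σ (a_n^2+b_n^2) = 32.

32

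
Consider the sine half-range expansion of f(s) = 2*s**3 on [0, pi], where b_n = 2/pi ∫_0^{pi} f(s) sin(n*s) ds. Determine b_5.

-24/125 + 4*pi**2/5

b_5 = 2/pi ∫_0^{pi} (2*s**3) sin(5*s) ds.
Integrating by parts three times (tabular method), an antiderivative of (2*s**3) sin(5*s) is -2*s**3*cos(5*s)/5 + 6*s**2*sin(5*s)/25 + 12*s*cos(5*s)/125 - 12*sin(5*s)/625; evaluating from 0 to pi: ∫_{0}^{pi} (2*s**3) sin(5*s) ds = (2*pi*(-6 + 25*pi**2)/125) - (0) = 2*pi*(-6 + 25*pi**2)/125.
Hence b_5 = (2/pi)·(2*pi*(-6 + 25*pi**2)/125) = -24/125 + 4*pi**2/5.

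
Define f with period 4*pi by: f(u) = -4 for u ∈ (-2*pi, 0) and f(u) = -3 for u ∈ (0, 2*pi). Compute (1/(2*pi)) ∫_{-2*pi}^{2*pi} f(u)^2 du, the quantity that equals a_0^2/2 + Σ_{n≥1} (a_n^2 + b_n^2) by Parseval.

25

(1/(2*pi)) ∫_{-2*pi}^{2*pi} f(u)^2 du = (1/(2*pi)) · (50*pi) = 25.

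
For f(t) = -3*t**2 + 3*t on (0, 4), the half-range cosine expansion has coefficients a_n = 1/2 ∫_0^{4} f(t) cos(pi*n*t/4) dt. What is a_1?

a_1 = 1/2 ∫_0^{4} (-3*t**2 + 3*t) cos(pi*t/4) dt.
Integrating by parts twice (tabular method), an antiderivative of (-3*t**2 + 3*t) cos(pi*t/4) is -12*t**2*sin(pi*t/4)/pi + 12*t*sin(pi*t/4)/pi - 96*t*cos(pi*t/4)/pi**2 + 384*sin(pi*t/4)/pi**3 + 48*cos(pi*t/4)/pi**2; evaluating from 0 to 4: ∫_{0}^{4} (-3*t**2 + 3*t) cos(pi*t/4) dt = (336/pi**2) - (48/pi**2) = 288/pi**2.
Hence a_1 = (1/2)·(288/pi**2) = 144/pi**2.

144/pi**2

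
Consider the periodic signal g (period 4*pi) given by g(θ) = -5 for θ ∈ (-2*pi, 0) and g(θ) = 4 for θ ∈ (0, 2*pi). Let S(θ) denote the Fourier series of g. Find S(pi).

g is continuous at θ = pi with value 4, so the series converges to 4 there.

4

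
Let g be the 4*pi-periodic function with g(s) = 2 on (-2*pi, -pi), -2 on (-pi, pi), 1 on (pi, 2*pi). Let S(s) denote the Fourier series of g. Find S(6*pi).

s = 6*pi differs from s = -2*pi by 2 full period(s), and the series is 4*pi-periodic.
At s = -2*pi the one-sided limits are g(-2*pi^-) = 1 and g(-2*pi^+) = 2.
By Dirichlet's theorem the series converges to their average, [(1) + (2)]/2 = 3/2.

3/2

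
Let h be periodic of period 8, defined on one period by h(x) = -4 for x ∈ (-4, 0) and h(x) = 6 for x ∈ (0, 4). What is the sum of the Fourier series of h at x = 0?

1

At x = 0 the one-sided limits are h(0^-) = -4 and h(0^+) = 6.
By Dirichlet's theorem the series converges to their average, [(-4) + (6)]/2 = 1.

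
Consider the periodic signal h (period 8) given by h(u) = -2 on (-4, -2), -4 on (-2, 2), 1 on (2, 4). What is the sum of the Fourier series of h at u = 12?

u = 12 differs from u = -4 by 2 full period(s), and the series is 8-periodic.
At u = -4 the one-sided limits are h(-4^-) = 1 and h(-4^+) = -2.
By Dirichlet's theorem the series converges to their average, [(1) + (-2)]/2 = -1/2.

-1/2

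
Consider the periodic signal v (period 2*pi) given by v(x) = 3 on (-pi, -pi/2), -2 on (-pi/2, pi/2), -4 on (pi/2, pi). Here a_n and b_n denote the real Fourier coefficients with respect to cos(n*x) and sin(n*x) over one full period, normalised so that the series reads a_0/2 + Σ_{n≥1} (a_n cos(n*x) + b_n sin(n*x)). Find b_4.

b_4 = 1/pi ∫_{-pi}^{pi} v(x) sin(4*x) dx.
Split the integral at the breakpoints.
Directly, an antiderivative of (3) sin(4*x) is -3*cos(4*x)/4; evaluating from -pi to -pi/2: ∫_{-pi}^{-pi/2} (3) sin(4*x) dx = (-3/4) - (-3/4) = 0.
Directly, an antiderivative of (-2) sin(4*x) is cos(4*x)/2; evaluating from -pi/2 to pi/2: ∫_{-pi/2}^{pi/2} (-2) sin(4*x) dx = (1/2) - (1/2) = 0.
Directly, an antiderivative of (-4) sin(4*x) is cos(4*x); evaluating from pi/2 to pi: ∫_{pi/2}^{pi} (-4) sin(4*x) dx = (1) - (1) = 0.
Summing the pieces and multiplying by (1/pi) gives b_4 = 0.

0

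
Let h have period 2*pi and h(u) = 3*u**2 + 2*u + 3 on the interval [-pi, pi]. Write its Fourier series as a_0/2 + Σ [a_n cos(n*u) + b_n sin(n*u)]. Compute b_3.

4/3

b_3 = 1/pi ∫_{-pi}^{pi} h(u) sin(3*u) du.
Integrating by parts twice (tabular method), an antiderivative of (3*u**2 + 2*u + 3) sin(3*u) is -u**2*cos(3*u) + 2*u*sin(3*u)/3 - 2*u*cos(3*u)/3 + 2*sin(3*u)/9 - 7*cos(3*u)/9; evaluating from -pi to pi: ∫_{-pi}^{pi} (3*u**2 + 2*u + 3) sin(3*u) du = (7/9 + 2*pi/3 + pi**2) - (-2*pi/3 + 7/9 + pi**2) = 4*pi/3.
Hence b_3 = (1/pi)·(4*pi/3) = 4/3.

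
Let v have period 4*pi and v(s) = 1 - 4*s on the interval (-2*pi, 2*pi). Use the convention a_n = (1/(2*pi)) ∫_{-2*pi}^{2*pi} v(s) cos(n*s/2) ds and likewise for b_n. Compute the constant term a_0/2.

a_0 = (1/(2*pi)) ∫_{-2*pi}^{2*pi} v(s) ds = (1/(2*pi)) · (4*pi) = 2.
So the constant term a_0/2 = 1.

1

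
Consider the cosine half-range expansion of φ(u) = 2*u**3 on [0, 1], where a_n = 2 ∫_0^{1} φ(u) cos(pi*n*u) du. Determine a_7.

12*(4 - 49*pi**2)/(2401*pi**4)

a_7 = 2 ∫_0^{1} (2*u**3) cos(7*pi*u) du.
Integrating by parts three times (tabular method), an antiderivative of (2*u**3) cos(7*pi*u) is 2*u**3*sin(7*pi*u)/(7*pi) + 6*u**2*cos(7*pi*u)/(49*pi**2) - 12*u*sin(7*pi*u)/(343*pi**3) - 12*cos(7*pi*u)/(2401*pi**4); evaluating from 0 to 1: ∫_{0}^{1} (2*u**3) cos(7*pi*u) du = (6*(2 - 49*pi**2)/(2401*pi**4)) - (-12/(2401*pi**4)) = 6*(4 - 49*pi**2)/(2401*pi**4).
Hence a_7 = 2·(6*(4 - 49*pi**2)/(2401*pi**4)) = 12*(4 - 49*pi**2)/(2401*pi**4).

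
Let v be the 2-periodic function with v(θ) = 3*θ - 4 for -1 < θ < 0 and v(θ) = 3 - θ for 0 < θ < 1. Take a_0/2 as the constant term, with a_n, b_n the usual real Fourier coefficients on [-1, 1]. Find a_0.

a_0 = ∫_{-1}^{1} v(θ) dθ = -3.

-3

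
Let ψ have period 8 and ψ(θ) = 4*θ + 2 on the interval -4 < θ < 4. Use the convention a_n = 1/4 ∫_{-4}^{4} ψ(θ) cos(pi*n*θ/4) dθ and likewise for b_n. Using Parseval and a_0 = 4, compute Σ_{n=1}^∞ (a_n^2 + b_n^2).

512/3

Parseval: a_0^2/2 + Σ_{n≥1} (a_n^2+b_n^2) = 1/4 ∫_{-4}^{4} ψ(θ)^2 dθ = 536/3.
Subtract a_0^2/2 = 8: Σ (a_n^2+b_n^2) = 512/3.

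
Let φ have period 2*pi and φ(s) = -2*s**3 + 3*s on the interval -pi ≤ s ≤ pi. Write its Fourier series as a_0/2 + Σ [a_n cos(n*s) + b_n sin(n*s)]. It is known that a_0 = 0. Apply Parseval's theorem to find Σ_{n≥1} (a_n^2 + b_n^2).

Parseval: a_0^2/2 + Σ_{n≥1} (a_n^2+b_n^2) = 1/pi ∫_{-pi}^{pi} φ(s)^2 ds = 2*pi**2*(-84*pi**2 + 105 + 20*pi**4)/35.
Subtract a_0^2/2 = 0: Σ (a_n^2+b_n^2) = 2*pi**2*(-84*pi**2 + 105 + 20*pi**4)/35.

2*pi**2*(-84*pi**2 + 105 + 20*pi**4)/35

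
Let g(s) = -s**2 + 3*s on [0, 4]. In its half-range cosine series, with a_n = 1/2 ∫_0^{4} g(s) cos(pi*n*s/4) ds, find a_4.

-4/pi**2

a_4 = 1/2 ∫_0^{4} (-s**2 + 3*s) cos(pi*s) ds.
Integrating by parts twice (tabular method), an antiderivative of (-s**2 + 3*s) cos(pi*s) is -s**2*sin(pi*s)/pi + 3*s*sin(pi*s)/pi - 2*s*cos(pi*s)/pi**2 + 2*sin(pi*s)/pi**3 + 3*cos(pi*s)/pi**2; evaluating from 0 to 4: ∫_{0}^{4} (-s**2 + 3*s) cos(pi*s) ds = (-5/pi**2) - (3/pi**2) = -8/pi**2.
Hence a_4 = (1/2)·(-8/pi**2) = -4/pi**2.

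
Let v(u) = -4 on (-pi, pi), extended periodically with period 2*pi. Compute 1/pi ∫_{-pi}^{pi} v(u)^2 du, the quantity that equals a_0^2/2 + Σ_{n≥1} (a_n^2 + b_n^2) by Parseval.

1/pi ∫_{-pi}^{pi} v(u)^2 du = 1/pi · (32*pi) = 32.

32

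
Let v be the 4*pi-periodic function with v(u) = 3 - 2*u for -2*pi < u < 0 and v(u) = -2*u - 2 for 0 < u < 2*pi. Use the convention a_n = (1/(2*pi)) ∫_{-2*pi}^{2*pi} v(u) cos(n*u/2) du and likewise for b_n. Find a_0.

a_0 = (1/(2*pi)) ∫_{-2*pi}^{2*pi} v(u) du = (1/(2*pi)) · (2*pi) = 1.

1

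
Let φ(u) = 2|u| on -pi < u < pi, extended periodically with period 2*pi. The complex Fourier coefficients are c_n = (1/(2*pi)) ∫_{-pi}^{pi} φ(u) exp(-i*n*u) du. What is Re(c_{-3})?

-4/(9*pi)

Since φ is real-valued, Re(c_{-3}) = (1/(2*pi)) ∫_{-pi}^{pi} φ(u) cos(-3*u) du = a_{3}/2.
φ is even and cos(-3*u) is even, so the integrand is even: ∫_{-pi}^{pi} φ(u) cos(-3*u) du = 2∫_0^{pi} φ(u) cos(-3*u) du.
Integrating by parts (boundary term plus one more integral), an antiderivative of (2*u) cos(-3*u) is 2*u*sin(3*u)/3 + 2*cos(3*u)/9; evaluating from 0 to pi: ∫_{0}^{pi} (2*u) cos(-3*u) du = (-2/9) - (2/9) = -4/9.
So ∫_{-pi}^{pi} φ(u) cos(-3*u) du = -8/9.
Hence Re(c_{-3}) = (1/(2*pi))·(-8/9) = -4/(9*pi).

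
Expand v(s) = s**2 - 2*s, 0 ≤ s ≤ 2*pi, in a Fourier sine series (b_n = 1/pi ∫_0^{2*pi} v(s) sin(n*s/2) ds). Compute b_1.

b_1 = 1/pi ∫_0^{2*pi} (s**2 - 2*s) sin(s/2) ds.
Integrating by parts twice (tabular method), an antiderivative of (s**2 - 2*s) sin(s/2) is -2*s**2*cos(s/2) + 8*s*sin(s/2) + 4*s*cos(s/2) - 8*sin(s/2) + 16*cos(s/2); evaluating from 0 to 2*pi: ∫_{0}^{2*pi} (s**2 - 2*s) sin(s/2) ds = (-8*pi - 16 + 8*pi**2) - (16) = -32 - 8*pi + 8*pi**2.
Hence b_1 = (1/pi)·(-32 - 8*pi + 8*pi**2) = -32/pi - 8 + 8*pi.

-32/pi - 8 + 8*pi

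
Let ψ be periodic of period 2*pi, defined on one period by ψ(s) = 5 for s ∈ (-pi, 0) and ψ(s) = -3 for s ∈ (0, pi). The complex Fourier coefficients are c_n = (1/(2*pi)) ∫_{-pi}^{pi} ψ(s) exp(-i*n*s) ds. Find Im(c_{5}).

8/(5*pi)

Since ψ is real-valued, Im(c_{5}) = -(1/(2*pi)) ∫_{-pi}^{pi} ψ(s) sin(5*s) ds = -b_{5}/2.
Split the integral at the breakpoints.
Directly, an antiderivative of (5) sin(5*s) is -cos(5*s); evaluating from -pi to 0: ∫_{-pi}^{0} (5) sin(5*s) ds = (-1) - (1) = -2.
Directly, an antiderivative of (-3) sin(5*s) is 3*cos(5*s)/5; evaluating from 0 to pi: ∫_{0}^{pi} (-3) sin(5*s) ds = (-3/5) - (3/5) = -6/5.
So ∫_{-pi}^{pi} ψ(s) sin(5*s) ds = -16/5.
Hence Im(c_{5}) = (-1/(2*pi))·(-16/5) = 8/(5*pi).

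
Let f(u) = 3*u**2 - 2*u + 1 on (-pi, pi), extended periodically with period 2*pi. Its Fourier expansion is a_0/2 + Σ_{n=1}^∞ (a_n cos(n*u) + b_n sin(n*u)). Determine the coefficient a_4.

3/4

a_4 = 1/pi ∫_{-pi}^{pi} f(u) cos(4*u) du.
Integrating by parts twice (tabular method), an antiderivative of (3*u**2 - 2*u + 1) cos(4*u) is 3*u**2*sin(4*u)/4 - u*sin(4*u)/2 + 3*u*cos(4*u)/8 + 5*sin(4*u)/32 - cos(4*u)/8; evaluating from -pi to pi: ∫_{-pi}^{pi} (3*u**2 - 2*u + 1) cos(4*u) du = (-1/8 + 3*pi/8) - (-3*pi/8 - 1/8) = 3*pi/4.
Hence a_4 = (1/pi)·(3*pi/4) = 3/4.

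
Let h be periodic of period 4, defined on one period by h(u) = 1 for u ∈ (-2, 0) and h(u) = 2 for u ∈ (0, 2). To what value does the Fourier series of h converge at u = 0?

3/2

At u = 0 the one-sided limits are h(0^-) = 1 and h(0^+) = 2.
By Dirichlet's theorem the series converges to their average, [(1) + (2)]/2 = 3/2.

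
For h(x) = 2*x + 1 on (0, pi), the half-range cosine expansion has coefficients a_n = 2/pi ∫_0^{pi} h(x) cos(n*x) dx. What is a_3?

-8/(9*pi)

a_3 = 2/pi ∫_0^{pi} (2*x + 1) cos(3*x) dx.
Integrating by parts (boundary term plus one more integral), an antiderivative of (2*x + 1) cos(3*x) is 2*x*sin(3*x)/3 + sin(3*x)/3 + 2*cos(3*x)/9; evaluating from 0 to pi: ∫_{0}^{pi} (2*x + 1) cos(3*x) dx = (-2/9) - (2/9) = -4/9.
Hence a_3 = (2/pi)·(-4/9) = -8/(9*pi).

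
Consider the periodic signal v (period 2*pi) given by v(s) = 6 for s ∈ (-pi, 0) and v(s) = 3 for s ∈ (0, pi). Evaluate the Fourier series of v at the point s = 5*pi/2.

3

s = 5*pi/2 differs from s = pi/2 by 1 full period(s), and the series is 2*pi-periodic.
v is continuous at s = pi/2 with value 3, so the series converges to 3 there.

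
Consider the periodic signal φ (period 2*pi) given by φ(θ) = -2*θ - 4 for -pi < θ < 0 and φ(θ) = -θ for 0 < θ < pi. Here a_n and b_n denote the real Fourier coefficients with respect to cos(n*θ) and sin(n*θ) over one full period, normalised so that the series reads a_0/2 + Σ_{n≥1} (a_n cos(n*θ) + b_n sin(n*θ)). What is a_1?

a_1 = 1/pi ∫_{-pi}^{pi} φ(θ) cos(θ) dθ.
Split the integral at the breakpoints.
Integrating by parts (boundary term plus one more integral), an antiderivative of (-2*θ - 4) cos(θ) is -2*θ*sin(θ) - 4*sin(θ) - 2*cos(θ); evaluating from -pi to 0: ∫_{-pi}^{0} (-2*θ - 4) cos(θ) dθ = (-2) - (2) = -4.
Integrating by parts (boundary term plus one more integral), an antiderivative of (-θ) cos(θ) is -θ*sin(θ) - cos(θ); evaluating from 0 to pi: ∫_{0}^{pi} (-θ) cos(θ) dθ = (1) - (-1) = 2.
Summing the pieces and multiplying by (1/pi) gives a_1 = -2/pi.

-2/pi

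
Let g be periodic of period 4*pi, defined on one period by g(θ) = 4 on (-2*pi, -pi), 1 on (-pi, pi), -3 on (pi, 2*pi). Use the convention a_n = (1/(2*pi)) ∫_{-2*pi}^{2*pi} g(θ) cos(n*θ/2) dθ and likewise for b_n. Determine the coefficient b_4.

b_4 = (1/(2*pi)) ∫_{-2*pi}^{2*pi} g(θ) sin(2*θ) dθ.
Split the integral at the breakpoints.
Directly, an antiderivative of (4) sin(2*θ) is -2*cos(2*θ); evaluating from -2*pi to -pi: ∫_{-2*pi}^{-pi} (4) sin(2*θ) dθ = (-2) - (-2) = 0.
Directly, an antiderivative of (1) sin(2*θ) is -cos(2*θ)/2; evaluating from -pi to pi: ∫_{-pi}^{pi} (1) sin(2*θ) dθ = (-1/2) - (-1/2) = 0.
Directly, an antiderivative of (-3) sin(2*θ) is 3*cos(2*θ)/2; evaluating from pi to 2*pi: ∫_{pi}^{2*pi} (-3) sin(2*θ) dθ = (3/2) - (3/2) = 0.
Summing the pieces and multiplying by (1/(2*pi)) gives b_4 = 0.

0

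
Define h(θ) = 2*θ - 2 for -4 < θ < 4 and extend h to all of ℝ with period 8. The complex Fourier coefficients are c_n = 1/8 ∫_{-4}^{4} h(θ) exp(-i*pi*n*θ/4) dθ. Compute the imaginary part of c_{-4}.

-2/pi

Since h is real-valued, Im(c_{-4}) = -1/8 ∫_{-4}^{4} h(θ) sin(-pi*θ) dθ = b_{4}/2.
Integrating by parts (boundary term plus one more integral), an antiderivative of (2*θ - 2) sin(-pi*θ) is 2*θ*cos(pi*θ)/pi - 2*sin(pi*θ)/pi**2 - 2*cos(pi*θ)/pi; evaluating from -4 to 4: ∫_{-4}^{4} (2*θ - 2) sin(-pi*θ) dθ = (6/pi) - (-10/pi) = 16/pi.
Hence Im(c_{-4}) = (-1/8)·(16/pi) = -2/pi.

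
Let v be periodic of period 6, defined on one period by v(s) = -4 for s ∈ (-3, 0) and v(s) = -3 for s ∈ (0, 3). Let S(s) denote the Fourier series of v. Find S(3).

-7/2

At s = 3 the one-sided limits are v(3^-) = -3 and v(3^+) = -4.
By Dirichlet's theorem the series converges to their average, [(-3) + (-4)]/2 = -7/2.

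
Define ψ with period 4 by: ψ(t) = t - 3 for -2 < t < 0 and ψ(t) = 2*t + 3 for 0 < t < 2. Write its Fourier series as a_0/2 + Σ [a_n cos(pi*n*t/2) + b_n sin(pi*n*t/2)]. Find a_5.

a_5 = 1/2 ∫_{-2}^{2} ψ(t) cos(5*pi*t/2) dt.
Split the integral at the breakpoints.
Integrating by parts (boundary term plus one more integral), an antiderivative of (t - 3) cos(5*pi*t/2) is 2*t*sin(5*pi*t/2)/(5*pi) - 6*sin(5*pi*t/2)/(5*pi) + 4*cos(5*pi*t/2)/(25*pi**2); evaluating from -2 to 0: ∫_{-2}^{0} (t - 3) cos(5*pi*t/2) dt = (4/(25*pi**2)) - (-4/(25*pi**2)) = 8/(25*pi**2).
Integrating by parts (boundary term plus one more integral), an antiderivative of (2*t + 3) cos(5*pi*t/2) is 4*t*sin(5*pi*t/2)/(5*pi) + 6*sin(5*pi*t/2)/(5*pi) + 8*cos(5*pi*t/2)/(25*pi**2); evaluating from 0 to 2: ∫_{0}^{2} (2*t + 3) cos(5*pi*t/2) dt = (-8/(25*pi**2)) - (8/(25*pi**2)) = -16/(25*pi**2).
Summing the pieces and multiplying by (1/2) gives a_5 = -4/(25*pi**2).

-4/(25*pi**2)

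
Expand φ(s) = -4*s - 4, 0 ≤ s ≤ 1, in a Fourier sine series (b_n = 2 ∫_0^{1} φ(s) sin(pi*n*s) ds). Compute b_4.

b_4 = 2 ∫_0^{1} (-4*s - 4) sin(4*pi*s) ds.
Integrating by parts (boundary term plus one more integral), an antiderivative of (-4*s - 4) sin(4*pi*s) is s*cos(4*pi*s)/pi - sin(4*pi*s)/(4*pi**2) + cos(4*pi*s)/pi; evaluating from 0 to 1: ∫_{0}^{1} (-4*s - 4) sin(4*pi*s) ds = (2/pi) - (1/pi) = 1/pi.
Hence b_4 = 2·(1/pi) = 2/pi.

2/pi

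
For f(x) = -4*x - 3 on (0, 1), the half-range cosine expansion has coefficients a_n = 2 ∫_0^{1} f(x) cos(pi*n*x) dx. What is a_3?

a_3 = 2 ∫_0^{1} (-4*x - 3) cos(3*pi*x) dx.
Integrating by parts (boundary term plus one more integral), an antiderivative of (-4*x - 3) cos(3*pi*x) is -4*x*sin(3*pi*x)/(3*pi) - sin(3*pi*x)/pi - 4*cos(3*pi*x)/(9*pi**2); evaluating from 0 to 1: ∫_{0}^{1} (-4*x - 3) cos(3*pi*x) dx = (4/(9*pi**2)) - (-4/(9*pi**2)) = 8/(9*pi**2).
Hence a_3 = 2·(8/(9*pi**2)) = 16/(9*pi**2).

16/(9*pi**2)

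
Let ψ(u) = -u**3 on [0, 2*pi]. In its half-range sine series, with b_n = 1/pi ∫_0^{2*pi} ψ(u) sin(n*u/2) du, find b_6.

b_6 = 1/pi ∫_0^{2*pi} (-u**3) sin(3*u) du.
Integrating by parts three times (tabular method), an antiderivative of (-u**3) sin(3*u) is u**3*cos(3*u)/3 - u**2*sin(3*u)/3 - 2*u*cos(3*u)/9 + 2*sin(3*u)/27; evaluating from 0 to 2*pi: ∫_{0}^{2*pi} (-u**3) sin(3*u) du = (4*pi*(-1 + 6*pi**2)/9) - (0) = 4*pi*(-1 + 6*pi**2)/9.
Hence b_6 = (1/pi)·(4*pi*(-1 + 6*pi**2)/9) = -4/9 + 8*pi**2/3.

-4/9 + 8*pi**2/3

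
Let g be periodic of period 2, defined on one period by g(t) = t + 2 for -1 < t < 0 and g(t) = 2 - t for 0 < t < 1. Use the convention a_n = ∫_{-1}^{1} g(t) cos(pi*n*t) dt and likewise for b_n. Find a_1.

4/pi**2

a_1 = ∫_{-1}^{1} g(t) cos(pi*t) dt.
g is even and cos(pi*t) is even, so the integrand is even and a_1 = 2 ∫_0^{1} g(t) cos(pi*t) dt.
Integrating by parts (boundary term plus one more integral), an antiderivative of (2 - t) cos(pi*t) is -t*sin(pi*t)/pi + 2*sin(pi*t)/pi - cos(pi*t)/pi**2; evaluating from 0 to 1: ∫_{0}^{1} (2 - t) cos(pi*t) dt = (pi**(-2)) - (-1/pi**2) = 2/pi**2.
Hence a_1 = 2·(2/pi**2) = 4/pi**2.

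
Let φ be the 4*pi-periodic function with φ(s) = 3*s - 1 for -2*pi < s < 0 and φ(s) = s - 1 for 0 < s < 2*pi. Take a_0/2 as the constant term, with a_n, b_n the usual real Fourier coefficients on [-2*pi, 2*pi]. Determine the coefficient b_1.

b_1 = (1/(2*pi)) ∫_{-2*pi}^{2*pi} φ(s) sin(s/2) ds.
Split the integral at the breakpoints.
Integrating by parts (boundary term plus one more integral), an antiderivative of (3*s - 1) sin(s/2) is -6*s*cos(s/2) + 12*sin(s/2) + 2*cos(s/2); evaluating from -2*pi to 0: ∫_{-2*pi}^{0} (3*s - 1) sin(s/2) ds = (2) - (-12*pi - 2) = 4 + 12*pi.
Integrating by parts (boundary term plus one more integral), an antiderivative of (s - 1) sin(s/2) is -2*s*cos(s/2) + 4*sin(s/2) + 2*cos(s/2); evaluating from 0 to 2*pi: ∫_{0}^{2*pi} (s - 1) sin(s/2) ds = (-2 + 4*pi) - (2) = -4 + 4*pi.
Summing the pieces and multiplying by (1/(2*pi)) gives b_1 = 8.

8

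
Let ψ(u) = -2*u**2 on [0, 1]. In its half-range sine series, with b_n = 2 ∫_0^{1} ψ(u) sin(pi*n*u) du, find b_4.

b_4 = 2 ∫_0^{1} (-2*u**2) sin(4*pi*u) du.
Integrating by parts twice (tabular method), an antiderivative of (-2*u**2) sin(4*pi*u) is u**2*cos(4*pi*u)/(2*pi) - u*sin(4*pi*u)/(4*pi**2) - cos(4*pi*u)/(16*pi**3); evaluating from 0 to 1: ∫_{0}^{1} (-2*u**2) sin(4*pi*u) du = ((-1 + 8*pi**2)/(16*pi**3)) - (-1/(16*pi**3)) = 1/(2*pi).
Hence b_4 = 2·(1/(2*pi)) = 1/pi.

1/pi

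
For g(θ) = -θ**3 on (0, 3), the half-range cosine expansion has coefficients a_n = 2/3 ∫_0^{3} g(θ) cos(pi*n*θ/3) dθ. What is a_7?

a_7 = 2/3 ∫_0^{3} (-θ**3) cos(7*pi*θ/3) dθ.
Integrating by parts three times (tabular method), an antiderivative of (-θ**3) cos(7*pi*θ/3) is -3*θ**3*sin(7*pi*θ/3)/(7*pi) - 27*θ**2*cos(7*pi*θ/3)/(49*pi**2) + 162*θ*sin(7*pi*θ/3)/(343*pi**3) + 486*cos(7*pi*θ/3)/(2401*pi**4); evaluating from 0 to 3: ∫_{0}^{3} (-θ**3) cos(7*pi*θ/3) dθ = (243*(-2 + 49*pi**2)/(2401*pi**4)) - (486/(2401*pi**4)) = 243*(-4 + 49*pi**2)/(2401*pi**4).
Hence a_7 = (2/3)·(243*(-4 + 49*pi**2)/(2401*pi**4)) = 162*(-4 + 49*pi**2)/(2401*pi**4).

162*(-4 + 49*pi**2)/(2401*pi**4)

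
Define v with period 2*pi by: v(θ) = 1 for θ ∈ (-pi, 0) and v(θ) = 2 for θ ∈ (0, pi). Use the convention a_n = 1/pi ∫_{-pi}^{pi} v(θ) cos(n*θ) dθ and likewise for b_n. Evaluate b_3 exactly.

b_3 = 1/pi ∫_{-pi}^{pi} v(θ) sin(3*θ) dθ.
Split the integral at the breakpoints.
Directly, an antiderivative of (1) sin(3*θ) is -cos(3*θ)/3; evaluating from -pi to 0: ∫_{-pi}^{0} (1) sin(3*θ) dθ = (-1/3) - (1/3) = -2/3.
Directly, an antiderivative of (2) sin(3*θ) is -2*cos(3*θ)/3; evaluating from 0 to pi: ∫_{0}^{pi} (2) sin(3*θ) dθ = (2/3) - (-2/3) = 4/3.
Summing the pieces and multiplying by (1/pi) gives b_3 = 2/(3*pi).

2/(3*pi)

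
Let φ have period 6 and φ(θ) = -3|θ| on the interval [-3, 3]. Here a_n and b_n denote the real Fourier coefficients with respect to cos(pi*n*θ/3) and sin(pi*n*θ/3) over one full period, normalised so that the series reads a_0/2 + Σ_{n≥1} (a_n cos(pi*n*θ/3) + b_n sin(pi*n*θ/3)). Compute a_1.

a_1 = 1/3 ∫_{-3}^{3} φ(θ) cos(pi*θ/3) dθ.
φ is even and cos(pi*θ/3) is even, so the integrand is even and a_1 = 2/3 ∫_0^{3} φ(θ) cos(pi*θ/3) dθ.
Integrating by parts (boundary term plus one more integral), an antiderivative of (-3*θ) cos(pi*θ/3) is -9*θ*sin(pi*θ/3)/pi - 27*cos(pi*θ/3)/pi**2; evaluating from 0 to 3: ∫_{0}^{3} (-3*θ) cos(pi*θ/3) dθ = (27/pi**2) - (-27/pi**2) = 54/pi**2.
Hence a_1 = (2/3)·(54/pi**2) = 36/pi**2.

36/pi**2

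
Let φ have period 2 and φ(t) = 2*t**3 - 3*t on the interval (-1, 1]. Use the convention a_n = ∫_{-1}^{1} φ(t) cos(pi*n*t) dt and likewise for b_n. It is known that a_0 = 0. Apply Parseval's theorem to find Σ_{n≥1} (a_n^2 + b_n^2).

82/35

Parseval: a_0^2/2 + Σ_{n≥1} (a_n^2+b_n^2) = ∫_{-1}^{1} φ(t)^2 dt = 82/35.
Subtract a_0^2/2 = 0: Σ (a_n^2+b_n^2) = 82/35.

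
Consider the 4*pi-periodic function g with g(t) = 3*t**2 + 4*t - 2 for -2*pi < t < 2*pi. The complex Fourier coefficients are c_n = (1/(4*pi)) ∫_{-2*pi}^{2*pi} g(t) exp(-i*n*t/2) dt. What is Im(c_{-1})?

8

Since g is real-valued, Im(c_{-1}) = -(1/(4*pi)) ∫_{-2*pi}^{2*pi} g(t) sin(-t/2) dt = b_{1}/2.
Integrating by parts twice (tabular method), an antiderivative of (3*t**2 + 4*t - 2) sin(-t/2) is 6*t**2*cos(t/2) - 24*t*sin(t/2) + 8*t*cos(t/2) - 16*sin(t/2) - 52*cos(t/2); evaluating from -2*pi to 2*pi: ∫_{-2*pi}^{2*pi} (3*t**2 + 4*t - 2) sin(-t/2) dt = (-24*pi**2 - 16*pi + 52) - (-24*pi**2 + 16*pi + 52) = -32*pi.
Hence Im(c_{-1}) = (-1/(4*pi))·(-32*pi) = 8.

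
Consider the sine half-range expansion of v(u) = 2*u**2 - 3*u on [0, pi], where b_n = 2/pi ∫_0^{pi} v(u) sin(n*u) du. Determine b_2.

3 - 2*pi

b_2 = 2/pi ∫_0^{pi} (2*u**2 - 3*u) sin(2*u) du.
Integrating by parts twice (tabular method), an antiderivative of (2*u**2 - 3*u) sin(2*u) is -u**2*cos(2*u) + u*sin(2*u) + 3*u*cos(2*u)/2 - 3*sin(2*u)/4 + cos(2*u)/2; evaluating from 0 to pi: ∫_{0}^{pi} (2*u**2 - 3*u) sin(2*u) du = (-pi**2 + 1/2 + 3*pi/2) - (1/2) = pi*(3 - 2*pi)/2.
Hence b_2 = (2/pi)·(pi*(3 - 2*pi)/2) = 3 - 2*pi.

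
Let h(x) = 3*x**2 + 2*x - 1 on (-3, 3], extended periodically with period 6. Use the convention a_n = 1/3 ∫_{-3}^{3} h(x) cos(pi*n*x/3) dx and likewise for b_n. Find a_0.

a_0 = 1/3 ∫_{-3}^{3} h(x) dx = 1/3 · (48) = 16.

16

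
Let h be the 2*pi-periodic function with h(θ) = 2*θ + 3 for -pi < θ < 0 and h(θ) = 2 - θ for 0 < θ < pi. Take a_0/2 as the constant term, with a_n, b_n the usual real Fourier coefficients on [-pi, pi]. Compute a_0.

a_0 = 1/pi ∫_{-pi}^{pi} h(θ) dθ = 1/pi · (pi*(10 - 3*pi)/2) = 5 - 3*pi/2.

5 - 3*pi/2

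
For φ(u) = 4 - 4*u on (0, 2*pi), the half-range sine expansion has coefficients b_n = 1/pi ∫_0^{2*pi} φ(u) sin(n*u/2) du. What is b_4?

4

b_4 = 1/pi ∫_0^{2*pi} (4 - 4*u) sin(2*u) du.
Integrating by parts (boundary term plus one more integral), an antiderivative of (4 - 4*u) sin(2*u) is 2*u*cos(2*u) - sin(2*u) - 2*cos(2*u); evaluating from 0 to 2*pi: ∫_{0}^{2*pi} (4 - 4*u) sin(2*u) du = (-2 + 4*pi) - (-2) = 4*pi.
Hence b_4 = (1/pi)·(4*pi) = 4.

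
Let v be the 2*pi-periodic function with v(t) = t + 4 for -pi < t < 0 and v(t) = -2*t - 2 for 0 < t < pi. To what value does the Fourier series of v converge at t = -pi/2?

4 - pi/2

v is continuous at t = -pi/2 with value 4 - pi/2, so the series converges to 4 - pi/2 there.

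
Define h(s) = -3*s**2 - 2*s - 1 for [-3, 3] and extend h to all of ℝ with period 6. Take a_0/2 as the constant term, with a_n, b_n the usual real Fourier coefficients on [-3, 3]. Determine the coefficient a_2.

-27/pi**2

a_2 = 1/3 ∫_{-3}^{3} h(s) cos(2*pi*s/3) ds.
Integrating by parts twice (tabular method), an antiderivative of (-3*s**2 - 2*s - 1) cos(2*pi*s/3) is -9*s**2*sin(2*pi*s/3)/(2*pi) - 3*s*sin(2*pi*s/3)/pi - 27*s*cos(2*pi*s/3)/(2*pi**2) - 3*sin(2*pi*s/3)/(2*pi) + 81*sin(2*pi*s/3)/(4*pi**3) - 9*cos(2*pi*s/3)/(2*pi**2); evaluating from -3 to 3: ∫_{-3}^{3} (-3*s**2 - 2*s - 1) cos(2*pi*s/3) ds = (-45/pi**2) - (36/pi**2) = -81/pi**2.
Hence a_2 = (1/3)·(-81/pi**2) = -27/pi**2.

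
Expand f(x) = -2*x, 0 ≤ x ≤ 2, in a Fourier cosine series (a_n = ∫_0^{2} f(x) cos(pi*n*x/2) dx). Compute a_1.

a_1 = ∫_0^{2} (-2*x) cos(pi*x/2) dx.
Integrating by parts (boundary term plus one more integral), an antiderivative of (-2*x) cos(pi*x/2) is -4*x*sin(pi*x/2)/pi - 8*cos(pi*x/2)/pi**2; evaluating from 0 to 2: ∫_{0}^{2} (-2*x) cos(pi*x/2) dx = (8/pi**2) - (-8/pi**2) = 16/pi**2.
Hence a_1 = 16/pi**2.

16/pi**2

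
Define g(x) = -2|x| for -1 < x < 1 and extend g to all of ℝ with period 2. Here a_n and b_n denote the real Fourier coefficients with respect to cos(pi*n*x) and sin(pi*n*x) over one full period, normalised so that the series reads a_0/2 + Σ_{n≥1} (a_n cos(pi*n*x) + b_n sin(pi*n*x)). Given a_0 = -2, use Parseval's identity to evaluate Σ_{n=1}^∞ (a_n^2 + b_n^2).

Parseval: a_0^2/2 + Σ_{n≥1} (a_n^2+b_n^2) = ∫_{-1}^{1} g(x)^2 dx = 8/3.
Subtract a_0^2/2 = 2: Σ (a_n^2+b_n^2) = 2/3.

2/3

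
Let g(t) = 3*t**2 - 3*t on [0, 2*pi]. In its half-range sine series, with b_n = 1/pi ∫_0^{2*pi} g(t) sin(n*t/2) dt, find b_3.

-4 - 32/(9*pi) + 8*pi

b_3 = 1/pi ∫_0^{2*pi} (3*t**2 - 3*t) sin(3*t/2) dt.
Integrating by parts twice (tabular method), an antiderivative of (3*t**2 - 3*t) sin(3*t/2) is -2*t**2*cos(3*t/2) + 8*t*sin(3*t/2)/3 + 2*t*cos(3*t/2) - 4*sin(3*t/2)/3 + 16*cos(3*t/2)/9; evaluating from 0 to 2*pi: ∫_{0}^{2*pi} (3*t**2 - 3*t) sin(3*t/2) dt = (-4*pi - 16/9 + 8*pi**2) - (16/9) = -4*pi - 32/9 + 8*pi**2.
Hence b_3 = (1/pi)·(-4*pi - 32/9 + 8*pi**2) = -4 - 32/(9*pi) + 8*pi.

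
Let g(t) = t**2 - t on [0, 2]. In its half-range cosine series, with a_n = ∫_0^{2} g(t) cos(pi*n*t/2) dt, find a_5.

a_5 = ∫_0^{2} (t**2 - t) cos(5*pi*t/2) dt.
Integrating by parts twice (tabular method), an antiderivative of (t**2 - t) cos(5*pi*t/2) is 2*t**2*sin(5*pi*t/2)/(5*pi) - 2*t*sin(5*pi*t/2)/(5*pi) + 8*t*cos(5*pi*t/2)/(25*pi**2) - 16*sin(5*pi*t/2)/(125*pi**3) - 4*cos(5*pi*t/2)/(25*pi**2); evaluating from 0 to 2: ∫_{0}^{2} (t**2 - t) cos(5*pi*t/2) dt = (-12/(25*pi**2)) - (-4/(25*pi**2)) = -8/(25*pi**2).
Hence a_5 = -8/(25*pi**2).

-8/(25*pi**2)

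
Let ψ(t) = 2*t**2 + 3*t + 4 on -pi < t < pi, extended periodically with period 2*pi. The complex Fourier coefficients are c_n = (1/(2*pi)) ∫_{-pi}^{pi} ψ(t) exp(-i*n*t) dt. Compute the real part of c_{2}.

1

Since ψ is real-valued, Re(c_{2}) = (1/(2*pi)) ∫_{-pi}^{pi} ψ(t) cos(2*t) dt = a_{2}/2.
Integrating by parts twice (tabular method), an antiderivative of (2*t**2 + 3*t + 4) cos(2*t) is t**2*sin(2*t) + 3*t*sin(2*t)/2 + t*cos(2*t) + 3*sin(2*t)/2 + 3*cos(2*t)/4; evaluating from -pi to pi: ∫_{-pi}^{pi} (2*t**2 + 3*t + 4) cos(2*t) dt = (3/4 + pi) - (3/4 - pi) = 2*pi.
Hence Re(c_{2}) = (1/(2*pi))·(2*pi) = 1.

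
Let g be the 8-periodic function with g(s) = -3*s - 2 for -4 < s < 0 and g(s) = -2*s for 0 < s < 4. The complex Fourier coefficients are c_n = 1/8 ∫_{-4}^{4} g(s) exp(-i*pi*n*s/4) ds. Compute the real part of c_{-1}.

-4/pi**2

Since g is real-valued, Re(c_{-1}) = 1/8 ∫_{-4}^{4} g(s) cos(-pi*s/4) ds = a_{1}/2.
Split the integral at the breakpoints.
Integrating by parts (boundary term plus one more integral), an antiderivative of (-3*s - 2) cos(-pi*s/4) is -12*s*sin(pi*s/4)/pi - 8*sin(pi*s/4)/pi - 48*cos(pi*s/4)/pi**2; evaluating from -4 to 0: ∫_{-4}^{0} (-3*s - 2) cos(-pi*s/4) ds = (-48/pi**2) - (48/pi**2) = -96/pi**2.
Integrating by parts (boundary term plus one more integral), an antiderivative of (-2*s) cos(-pi*s/4) is -8*s*sin(pi*s/4)/pi - 32*cos(pi*s/4)/pi**2; evaluating from 0 to 4: ∫_{0}^{4} (-2*s) cos(-pi*s/4) ds = (32/pi**2) - (-32/pi**2) = 64/pi**2.
So ∫_{-4}^{4} g(s) cos(-pi*s/4) ds = -32/pi**2.
Hence Re(c_{-1}) = (1/8)·(-32/pi**2) = -4/pi**2.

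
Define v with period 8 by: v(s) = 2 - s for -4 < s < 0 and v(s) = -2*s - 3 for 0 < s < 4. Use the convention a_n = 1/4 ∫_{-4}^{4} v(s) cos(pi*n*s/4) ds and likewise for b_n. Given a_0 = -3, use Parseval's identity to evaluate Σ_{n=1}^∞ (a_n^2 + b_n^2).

Parseval: a_0^2/2 + Σ_{n≥1} (a_n^2+b_n^2) = 1/4 ∫_{-4}^{4} v(s)^2 ds = 215/3.
Subtract a_0^2/2 = 9/2: Σ (a_n^2+b_n^2) = 403/6.

403/6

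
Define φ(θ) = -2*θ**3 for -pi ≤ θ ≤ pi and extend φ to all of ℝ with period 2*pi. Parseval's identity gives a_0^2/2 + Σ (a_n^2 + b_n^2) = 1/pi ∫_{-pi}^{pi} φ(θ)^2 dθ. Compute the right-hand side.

8*pi**6/7

1/pi ∫_{-pi}^{pi} φ(θ)^2 dθ = 1/pi · (8*pi**7/7) = 8*pi**6/7.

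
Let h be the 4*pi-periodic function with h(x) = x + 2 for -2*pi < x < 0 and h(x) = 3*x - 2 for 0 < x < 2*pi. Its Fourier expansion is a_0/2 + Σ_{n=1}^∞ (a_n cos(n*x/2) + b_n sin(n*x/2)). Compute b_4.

b_4 = (1/(2*pi)) ∫_{-2*pi}^{2*pi} h(x) sin(2*x) dx.
Split the integral at the breakpoints.
Integrating by parts (boundary term plus one more integral), an antiderivative of (x + 2) sin(2*x) is -x*cos(2*x)/2 + sin(2*x)/4 - cos(2*x); evaluating from -2*pi to 0: ∫_{-2*pi}^{0} (x + 2) sin(2*x) dx = (-1) - (-1 + pi) = -pi.
Integrating by parts (boundary term plus one more integral), an antiderivative of (3*x - 2) sin(2*x) is -3*x*cos(2*x)/2 + 3*sin(2*x)/4 + cos(2*x); evaluating from 0 to 2*pi: ∫_{0}^{2*pi} (3*x - 2) sin(2*x) dx = (1 - 3*pi) - (1) = -3*pi.
Summing the pieces and multiplying by (1/(2*pi)) gives b_4 = -2.

-2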